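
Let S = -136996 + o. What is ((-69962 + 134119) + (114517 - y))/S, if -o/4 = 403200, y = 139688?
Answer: -19493/874898 ≈ -0.022280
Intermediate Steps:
o = -1612800 (o = -4*403200 = -1612800)
S = -1749796 (S = -136996 - 1612800 = -1749796)
((-69962 + 134119) + (114517 - y))/S = ((-69962 + 134119) + (114517 - 1*139688))/(-1749796) = (64157 + (114517 - 139688))*(-1/1749796) = (64157 - 25171)*(-1/1749796) = 38986*(-1/1749796) = -19493/874898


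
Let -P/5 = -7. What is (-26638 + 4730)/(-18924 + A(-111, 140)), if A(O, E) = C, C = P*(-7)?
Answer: 21908/19169 ≈ 1.1429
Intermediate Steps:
P = 35 (P = -5*(-7) = 35)
C = -245 (C = 35*(-7) = -245)
A(O, E) = -245
(-26638 + 4730)/(-18924 + A(-111, 140)) = (-26638 + 4730)/(-18924 - 245) = -21908/(-19169) = -21908*(-1/19169) = 21908/19169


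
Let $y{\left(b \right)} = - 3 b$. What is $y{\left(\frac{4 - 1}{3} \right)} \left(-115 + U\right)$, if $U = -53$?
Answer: $504$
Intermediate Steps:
$y{\left(\frac{4 - 1}{3} \right)} \left(-115 + U\right) = - 3 \frac{4 - 1}{3} \left(-115 - 53\right) = - 3 \cdot \frac{1}{3} \cdot 3 \left(-168\right) = \left(-3\right) 1 \left(-168\right) = \left(-3\right) \left(-168\right) = 504$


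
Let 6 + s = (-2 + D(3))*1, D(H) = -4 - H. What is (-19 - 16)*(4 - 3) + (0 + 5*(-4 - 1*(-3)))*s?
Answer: 40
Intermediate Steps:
s = -15 (s = -6 + (-2 + (-4 - 1*3))*1 = -6 + (-2 + (-4 - 3))*1 = -6 + (-2 - 7)*1 = -6 - 9*1 = -6 - 9 = -15)
(-19 - 16)*(4 - 3) + (0 + 5*(-4 - 1*(-3)))*s = (-19 - 16)*(4 - 3) + (0 + 5*(-4 - 1*(-3)))*(-15) = -35*1 + (0 + 5*(-4 + 3))*(-15) = -35 + (0 + 5*(-1))*(-15) = -35 + (0 - 5)*(-15) = -35 - 5*(-15) = -35 + 75 = 40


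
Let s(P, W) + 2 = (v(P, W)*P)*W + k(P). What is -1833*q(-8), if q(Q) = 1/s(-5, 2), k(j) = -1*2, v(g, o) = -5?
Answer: -1833/46 ≈ -39.848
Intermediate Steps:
k(j) = -2
s(P, W) = -4 - 5*P*W (s(P, W) = -2 + ((-5*P)*W - 2) = -2 + (-5*P*W - 2) = -2 + (-2 - 5*P*W) = -4 - 5*P*W)
q(Q) = 1/46 (q(Q) = 1/(-4 - 5*(-5)*2) = 1/(-4 + 50) = 1/46)
-1833*q(-8) = -1833*1/46 = -1833/46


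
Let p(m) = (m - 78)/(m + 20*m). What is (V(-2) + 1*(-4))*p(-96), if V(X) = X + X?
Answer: -29/42 ≈ -0.69048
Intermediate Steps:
p(m) = (-78 + m)/(21*m) (p(m) = (-78 + m)/((21*m)) = (-78 + m)*(1/(21*m)) = (-78 + m)/(21*m))
V(X) = 2*X
(V(-2) + 1*(-4))*p(-96) = (2*(-2) + 1*(-4))*((1/21)*(-78 - 96)/(-96)) = (-4 - 4)*((1/21)*(-1/96)*(-174)) = -8*29/336 = -29/42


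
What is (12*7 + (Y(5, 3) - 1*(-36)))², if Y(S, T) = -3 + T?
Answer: 14400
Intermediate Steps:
(12*7 + (Y(5, 3) - 1*(-36)))² = (12*7 + ((-3 + 3) - 1*(-36)))² = (84 + (0 + 36))² = (84 + 36)² = 120² = 14400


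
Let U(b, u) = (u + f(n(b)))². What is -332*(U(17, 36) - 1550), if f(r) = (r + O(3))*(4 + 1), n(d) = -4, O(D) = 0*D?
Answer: 429608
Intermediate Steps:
O(D) = 0
f(r) = 5*r (f(r) = (r + 0)*(4 + 1) = r*5 = 5*r)
U(b, u) = (-20 + u)² (U(b, u) = (u + 5*(-4))² = (u - 20)² = (-20 + u)²)
-332*(U(17, 36) - 1550) = -332*((-20 + 36)² - 1550) = -332*(16² - 1550) = -332*(256 - 1550) = -332*(-1294) = 429608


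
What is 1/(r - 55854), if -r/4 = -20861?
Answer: 1/27590 ≈ 3.6245e-5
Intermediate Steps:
r = 83444 (r = -4*(-20861) = 83444)
1/(r - 55854) = 1/(83444 - 55854) = 1/27590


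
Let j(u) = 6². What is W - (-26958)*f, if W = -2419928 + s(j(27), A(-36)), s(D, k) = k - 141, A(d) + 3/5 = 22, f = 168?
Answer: 10544482/5 ≈ 2.1089e+6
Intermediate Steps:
A(d) = 107/5 (A(d) = -⅗ + 22 = 107/5)
j(u) = 36
s(D, k) = -141 + k
W = -12100238/5 (W = -2419928 + (-141 + 107/5) = -2419928 - 598/5 = -12100238/5 ≈ -2.4200e+6)
W - (-26958)*f = -12100238/5 - (-26958)*168 = -12100238/5 - 1*(-4528944) = -12100238/5 + 4528944 = 10544482/5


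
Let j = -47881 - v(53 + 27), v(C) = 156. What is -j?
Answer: 48037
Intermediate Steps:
j = -48037 (j = -47881 - 1*156 = -47881 - 156 = -48037)
-j = -1*(-48037) = 48037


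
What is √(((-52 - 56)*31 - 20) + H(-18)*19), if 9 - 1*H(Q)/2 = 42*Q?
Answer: √25702 ≈ 160.32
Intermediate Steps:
H(Q) = 18 - 84*Q
√(((-52 - 56)*31 - 20) + H(-18)*19) = √(((-52 - 56)*31 - 20) + (18 - 84*(-18))*19) = √((-108*31 - 20) + (18 + 1512)*19) = √((-3348 - 20) + 1530*19) = √(-3368 + 29070) = √25702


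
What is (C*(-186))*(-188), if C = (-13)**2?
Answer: 5909592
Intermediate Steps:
C = 169
(C*(-186))*(-188) = (169*(-186))*(-188) = -31434*(-188) = 5909592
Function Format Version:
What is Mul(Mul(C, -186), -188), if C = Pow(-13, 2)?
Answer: 5909592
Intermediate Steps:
C = 169
Mul(Mul(C, -186), -188) = Mul(Mul(169, -186), -188) = Mul(-31434, -188) = 5909592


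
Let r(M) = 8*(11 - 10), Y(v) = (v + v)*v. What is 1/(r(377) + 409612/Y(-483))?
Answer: 33327/295874 ≈ 0.11264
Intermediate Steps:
Y(v) = 2*v² (Y(v) = (2*v)*v = 2*v²)
r(M) = 8 (r(M) = 8*1 = 8)
1/(r(377) + 409612/Y(-483)) = 1/(8 + 409612/((2*(-483)²))) = 1/(8 + 409612/((2*233289))) = 1/(8 + 409612/466578) = 1/(8 + 409612*(1/466578)) = 1/(8 + 29258/33327) = 1/(295874/33327) = 33327/295874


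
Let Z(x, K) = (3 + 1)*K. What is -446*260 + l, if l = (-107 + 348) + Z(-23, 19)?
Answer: -115643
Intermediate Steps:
Z(x, K) = 4*K
l = 317 (l = (-107 + 348) + 4*19 = 241 + 76 = 317)
-446*260 + l = -446*260 + 317 = -115960 + 317 = -115643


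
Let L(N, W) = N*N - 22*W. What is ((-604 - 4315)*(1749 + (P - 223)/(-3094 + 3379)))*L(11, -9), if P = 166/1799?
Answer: -1406497885497364/512715 ≈ -2.7432e+9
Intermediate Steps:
L(N, W) = N**2 - 22*W
P = 166/1799 (P = 166*(1/1799) = 166/1799 ≈ 0.092273)
((-604 - 4315)*(1749 + (P - 223)/(-3094 + 3379)))*L(11, -9) = ((-604 - 4315)*(1749 + (166/1799 - 223)/(-3094 + 3379)))*(11**2 - 22*(-9)) = (-4919*(1749 - 401011/1799/285))*(121 + 198) = -4919*(1749 - 401011/1799*1/285)*319 = -4919*(1749 - 401011/512715)*319 = -4919*896337524/512715*319 = -4409084280556/512715*319 = -1406497885497364/512715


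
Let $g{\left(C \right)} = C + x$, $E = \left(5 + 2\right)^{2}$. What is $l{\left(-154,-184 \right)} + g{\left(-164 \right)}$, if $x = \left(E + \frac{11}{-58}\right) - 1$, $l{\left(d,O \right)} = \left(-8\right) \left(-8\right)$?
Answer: $- \frac{3027}{58} \approx -52.19$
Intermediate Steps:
$E = 49$ ($E = 7^{2} = 49$)
$l{\left(d,O \right)} = 64$
$x = \frac{2773}{58}$ ($x = \left(49 + \frac{11}{-58}\right) - 1 = \left(49 + 11 \left(- \frac{1}{58}\right)\right) - 1 = \left(49 - \frac{11}{58}\right) - 1 = \frac{2831}{58} - 1 = \frac{2773}{58} \approx 47.81$)
$g{\left(C \right)} = \frac{2773}{58} + C$ ($g{\left(C \right)} = C + \frac{2773}{58} = \frac{2773}{58} + C$)
$l{\left(-154,-184 \right)} + g{\left(-164 \right)} = 64 + \left(\frac{2773}{58} - 164\right) = 64 - \frac{6739}{58} = - \frac{3027}{58}$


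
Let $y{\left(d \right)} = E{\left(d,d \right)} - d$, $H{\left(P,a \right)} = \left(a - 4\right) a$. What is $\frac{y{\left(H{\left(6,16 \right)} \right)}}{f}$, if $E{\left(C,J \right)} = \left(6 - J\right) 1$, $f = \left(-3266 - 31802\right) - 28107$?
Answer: $\frac{54}{9025} \approx 0.0059834$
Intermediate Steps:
$H{\left(P,a \right)} = a \left(-4 + a\right)$ ($H{\left(P,a \right)} = \left(-4 + a\right) a = a \left(-4 + a\right)$)
$f = -63175$ ($f = -35068 - 28107 = -63175$)
$E{\left(C,J \right)} = 6 - J$
$y{\left(d \right)} = 6 - 2 d$ ($y{\left(d \right)} = \left(6 - d\right) - d = 6 - 2 d$)
$\frac{y{\left(H{\left(6,16 \right)} \right)}}{f} = \frac{6 - 2 \cdot 16 \left(-4 + 16\right)}{-63175} = \left(6 - 2 \cdot 16 \cdot 12\right) \left(- \frac{1}{63175}\right) = \left(6 - 384\right) \left(- \frac{1}{63175}\right) = \left(-378\right) \left(- \frac{1}{63175}\right) = \frac{54}{9025}$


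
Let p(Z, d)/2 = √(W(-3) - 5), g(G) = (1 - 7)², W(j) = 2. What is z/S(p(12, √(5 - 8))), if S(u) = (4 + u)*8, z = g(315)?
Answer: 9/14 - 9*I*√3/28 ≈ 0.64286 - 0.55673*I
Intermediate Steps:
g(G) = 36 (g(G) = (-6)² = 36)
p(Z, d) = 2*I*√3 (p(Z, d) = 2*√(2 - 5) = 2*√(-3) = 2*(I*√3) = 2*I*√3)
z = 36
S(u) = 32 + 8*u
z/S(p(12, √(5 - 8))) = 36/(32 + 8*(2*I*√3)) = 36/(32 + 16*I*√3)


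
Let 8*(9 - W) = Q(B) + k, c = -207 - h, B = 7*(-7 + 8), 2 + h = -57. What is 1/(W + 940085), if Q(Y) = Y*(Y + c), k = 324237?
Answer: 4/3598751 ≈ 1.1115e-6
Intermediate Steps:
h = -59 (h = -2 - 57 = -59)
B = 7 (B = 7*1 = 7)
c = -148 (c = -207 - 1*(-59) = -207 + 59 = -148)
Q(Y) = Y*(-148 + Y) (Q(Y) = Y*(Y - 148) = Y*(-148 + Y))
W = -161589/4 (W = 9 - (7*(-148 + 7) + 324237)/8 = 9 - (7*(-141) + 324237)/8 = 9 - (-987 + 324237)/8 = 9 - ⅛*323250 = 9 - 161625/4 = -161589/4 ≈ -40397.)
1/(W + 940085) = 1/(-161589/4 + 940085) = 1/(3598751/4) = 4/3598751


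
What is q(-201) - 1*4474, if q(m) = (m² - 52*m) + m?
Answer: 46178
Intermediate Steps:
q(m) = m² - 51*m
q(-201) - 1*4474 = -201*(-51 - 201) - 1*4474 = -201*(-252) - 4474 = 50652 - 4474 = 46178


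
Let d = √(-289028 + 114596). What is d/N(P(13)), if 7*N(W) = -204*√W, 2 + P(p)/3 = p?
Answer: -7*I*√39974/561 ≈ -2.4947*I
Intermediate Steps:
d = 4*I*√10902 (d = √(-174432) = 4*I*√10902 ≈ 417.65*I)
P(p) = -6 + 3*p
N(W) = -204*√W/7 (N(W) = (-204*√W)/7 = -204*√W/7)
d/N(P(13)) = (4*I*√10902)/((-204*√(-6 + 3*13)/7)) = (4*I*√10902)/((-204*√(-6 + 39)/7)) = (4*I*√10902)/((-204*√33/7)) = (4*I*√10902)*(-7*√33/6732) = -7*I*√39974/561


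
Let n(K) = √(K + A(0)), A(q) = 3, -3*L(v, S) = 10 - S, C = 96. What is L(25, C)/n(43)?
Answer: 43*√46/69 ≈ 4.2267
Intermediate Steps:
L(v, S) = -10/3 + S/3 (L(v, S) = -(10 - S)/3 = -10/3 + S/3)
n(K) = √(3 + K) (n(K) = √(K + 3) = √(3 + K))
L(25, C)/n(43) = (-10/3 + (⅓)*96)/(√(3 + 43)) = (-10/3 + 32)/(√46) = 86*(√46/46)/3 = 43*√46/69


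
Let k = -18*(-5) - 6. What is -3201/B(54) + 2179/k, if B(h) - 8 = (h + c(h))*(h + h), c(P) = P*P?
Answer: 24953021/962304 ≈ 25.930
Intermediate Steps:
k = 84 (k = 90 - 6 = 84)
c(P) = P**2
B(h) = 8 + 2*h*(h + h**2) (B(h) = 8 + (h + h**2)*(h + h) = 8 + (h + h**2)*(2*h) = 8 + 2*h*(h + h**2))
-3201/B(54) + 2179/k = -3201/(8 + 2*54**2 + 2*54**3) + 2179/84 = -3201/(8 + 2*2916 + 2*157464) + 2179*(1/84) = -3201/(8 + 5832 + 314928) + 2179/84 = -3201/320768 + 2179/84 = 24953021/962304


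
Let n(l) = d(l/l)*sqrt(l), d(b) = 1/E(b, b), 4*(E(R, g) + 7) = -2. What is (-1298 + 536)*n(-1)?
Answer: 508*I/5 ≈ 101.6*I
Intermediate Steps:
E(R, g) = -15/2 (E(R, g) = -7 + (1/4)*(-2) = -7 - 1/2 = -15/2)
d(b) = -2/15 (d(b) = 1/(-15/2) = -2/15)
n(l) = -2*sqrt(l)/15
(-1298 + 536)*n(-1) = (-1298 + 536)*(-2*I/15) = -(-508)*I/5 = 508*I/5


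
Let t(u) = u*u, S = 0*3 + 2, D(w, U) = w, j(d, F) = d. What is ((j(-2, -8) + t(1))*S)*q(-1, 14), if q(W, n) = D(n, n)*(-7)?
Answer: 196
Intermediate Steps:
q(W, n) = -7*n (q(W, n) = n*(-7) = -7*n)
S = 2 (S = 0 + 2 = 2)
t(u) = u²
((j(-2, -8) + t(1))*S)*q(-1, 14) = ((-2 + 1²)*2)*(-7*14) = ((-2 + 1)*2)*(-98) = -1*2*(-98) = -2*(-98) = 196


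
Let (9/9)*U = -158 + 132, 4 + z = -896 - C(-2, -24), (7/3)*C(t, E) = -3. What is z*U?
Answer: 163566/7 ≈ 23367.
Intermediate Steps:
C(t, E) = -9/7 (C(t, E) = (3/7)*(-3) = -9/7)
z = -6291/7 (z = -4 + (-896 - 1*(-9/7)) = -4 + (-896 + 9/7) = -4 - 6263/7 = -6291/7 ≈ -898.71)
U = -26 (U = -158 + 132 = -26)
z*U = -6291/7*(-26) = 163566/7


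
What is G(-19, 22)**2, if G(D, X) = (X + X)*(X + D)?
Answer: 17424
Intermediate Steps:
G(D, X) = 2*X*(D + X) (G(D, X) = (2*X)*(D + X) = 2*X*(D + X))
G(-19, 22)**2 = (2*22*(-19 + 22))**2 = (2*22*3)**2 = 132**2 = 17424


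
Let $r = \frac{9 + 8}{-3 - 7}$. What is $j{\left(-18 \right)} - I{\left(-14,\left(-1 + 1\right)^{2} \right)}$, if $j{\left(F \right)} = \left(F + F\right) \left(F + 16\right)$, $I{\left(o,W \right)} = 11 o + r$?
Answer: $\frac{2277}{10} \approx 227.7$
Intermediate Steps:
$r = - \frac{17}{10}$ ($r = \frac{17}{-10} = 17 \left(- \frac{1}{10}\right) = - \frac{17}{10} \approx -1.7$)
$I{\left(o,W \right)} = - \frac{17}{10} + 11 o$ ($I{\left(o,W \right)} = 11 o - \frac{17}{10} = - \frac{17}{10} + 11 o$)
$j{\left(F \right)} = 2 F \left(16 + F\right)$
$j{\left(-18 \right)} - I{\left(-14,\left(-1 + 1\right)^{2} \right)} = 2 \left(-18\right) \left(16 - 18\right) - \left(- \frac{17}{10} + 11 \left(-14\right)\right) = 2 \left(-18\right) \left(-2\right) - \left(- \frac{17}{10} - 154\right) = 72 - - \frac{1557}{10} = 72 + \frac{1557}{10} = \frac{2277}{10}$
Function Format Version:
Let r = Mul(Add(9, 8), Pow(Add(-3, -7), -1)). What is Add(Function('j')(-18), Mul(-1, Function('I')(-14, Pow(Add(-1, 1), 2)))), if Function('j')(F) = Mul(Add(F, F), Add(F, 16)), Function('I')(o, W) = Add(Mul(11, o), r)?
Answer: Rational(2277, 10) ≈ 227.70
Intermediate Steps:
r = Rational(-17, 10) (r = Mul(17, Pow(-10, -1)) = Mul(17, Rational(-1, 10)) = Rational(-17, 10) ≈ -1.7000)
Function('I')(o, W) = Add(Rational(-17, 10), Mul(11, o)) (Function('I')(o, W) = Add(Mul(11, o), Rational(-17, 10)) = Add(Rational(-17, 10), Mul(11, o)))
Function('j')(F) = Mul(2, F, Add(16, F)) (Function('j')(F) = Mul(Mul(2, F), Add(16, F)) = Mul(2, F, Add(16, F)))
Add(Function('j')(-18), Mul(-1, Function('I')(-14, Pow(Add(-1, 1), 2)))) = Add(Mul(2, -18, Add(16, -18)), Mul(-1, Add(Rational(-17, 10), Mul(11, -14)))) = Add(Mul(2, -18, -2), Mul(-1, Add(Rational(-17, 10), -154))) = Add(72, Mul(-1, Rational(-1557, 10))) = Add(72, Rational(1557, 10)) = Rational(2277, 10)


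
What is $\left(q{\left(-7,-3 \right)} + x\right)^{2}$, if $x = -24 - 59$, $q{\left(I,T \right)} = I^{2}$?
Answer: $1156$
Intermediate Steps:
$x = -83$
$\left(q{\left(-7,-3 \right)} + x\right)^{2} = \left(\left(-7\right)^{2} - 83\right)^{2} = \left(49 - 83\right)^{2} = \left(-34\right)^{2} = 1156$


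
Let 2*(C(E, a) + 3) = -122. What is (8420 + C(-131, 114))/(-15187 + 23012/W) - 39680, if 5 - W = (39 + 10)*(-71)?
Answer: -131165289599/3305531 ≈ -39681.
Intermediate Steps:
W = 3484 (W = 5 - (39 + 10)*(-71) = 5 - 49*(-71) = 5 - 1*(-3479) = 5 + 3479 = 3484)
C(E, a) = -64 (C(E, a) = -3 + (½)*(-122) = -3 - 61 = -64)
(8420 + C(-131, 114))/(-15187 + 23012/W) - 39680 = (8420 - 64)/(-15187 + 23012/3484) - 39680 = 8356/(-15187 + 23012*(1/3484)) - 39680 = 8356/(-15187 + 5753/871) - 39680 = 8356/(-13222124/871) - 39680 = 8356*(-871/13222124) - 39680 = -1819519/3305531 - 39680 = -131165289599/3305531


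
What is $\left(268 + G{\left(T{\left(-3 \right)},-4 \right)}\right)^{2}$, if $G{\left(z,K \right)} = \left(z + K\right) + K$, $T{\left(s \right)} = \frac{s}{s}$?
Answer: $68121$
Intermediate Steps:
$T{\left(s \right)} = 1$
$G{\left(z,K \right)} = z + 2 K$ ($G{\left(z,K \right)} = \left(K + z\right) + K = z + 2 K$)
$\left(268 + G{\left(T{\left(-3 \right)},-4 \right)}\right)^{2} = \left(268 + \left(1 + 2 \left(-4\right)\right)\right)^{2} = \left(268 + \left(1 - 8\right)\right)^{2} = \left(268 - 7\right)^{2} = 261^{2} = 68121$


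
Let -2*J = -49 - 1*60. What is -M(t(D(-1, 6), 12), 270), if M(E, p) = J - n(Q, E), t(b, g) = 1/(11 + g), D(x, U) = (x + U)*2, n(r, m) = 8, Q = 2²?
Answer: -93/2 ≈ -46.500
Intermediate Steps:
Q = 4
D(x, U) = 2*U + 2*x (D(x, U) = (U + x)*2 = 2*U + 2*x)
J = 109/2 (J = -(-49 - 1*60)/2 = -(-49 - 60)/2 = -½*(-109) = 109/2 ≈ 54.500)
M(E, p) = 93/2 (M(E, p) = 109/2 - 1*8 = 109/2 - 8 = 93/2)
-M(t(D(-1, 6), 12), 270) = -1*93/2 = -93/2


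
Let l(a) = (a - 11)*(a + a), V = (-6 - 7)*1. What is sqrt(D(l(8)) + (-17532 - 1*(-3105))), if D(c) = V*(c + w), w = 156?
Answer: 3*I*sqrt(1759) ≈ 125.82*I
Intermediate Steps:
V = -13 (V = -13*1 = -13)
l(a) = 2*a*(-11 + a) (l(a) = (-11 + a)*(2*a) = 2*a*(-11 + a))
D(c) = -2028 - 13*c (D(c) = -13*(c + 156) = -13*(156 + c) = -2028 - 13*c)
sqrt(D(l(8)) + (-17532 - 1*(-3105))) = sqrt((-2028 - 26*8*(-11 + 8)) + (-17532 - 1*(-3105))) = sqrt((-2028 - 26*8*(-3)) + (-17532 + 3105)) = sqrt((-2028 - 13*(-48)) - 14427) = sqrt((-2028 + 624) - 14427) = sqrt(-1404 - 14427) = sqrt(-15831) = 3*I*sqrt(1759)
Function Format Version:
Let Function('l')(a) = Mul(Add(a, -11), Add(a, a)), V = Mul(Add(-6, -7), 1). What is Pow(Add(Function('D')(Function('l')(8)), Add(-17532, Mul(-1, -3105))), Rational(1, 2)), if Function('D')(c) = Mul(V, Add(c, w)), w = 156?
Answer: Mul(3, I, Pow(1759, Rational(1, 2))) ≈ Mul(125.82, I)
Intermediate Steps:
V = -13 (V = Mul(-13, 1) = -13)
Function('l')(a) = Mul(2, a, Add(-11, a)) (Function('l')(a) = Mul(Add(-11, a), Mul(2, a)) = Mul(2, a, Add(-11, a)))
Function('D')(c) = Add(-2028, Mul(-13, c)) (Function('D')(c) = Mul(-13, Add(c, 156)) = Mul(-13, Add(156, c)) = Add(-2028, Mul(-13, c)))
Pow(Add(Function('D')(Function('l')(8)), Add(-17532, Mul(-1, -3105))), Rational(1, 2)) = Pow(Add(Add(-2028, Mul(-13, Mul(2, 8, Add(-11, 8)))), Add(-17532, Mul(-1, -3105))), Rational(1, 2)) = Pow(Add(Add(-2028, Mul(-13, Mul(2, 8, -3))), Add(-17532, 3105)), Rational(1, 2)) = Pow(Add(Add(-2028, Mul(-13, -48)), -14427), Rational(1, 2)) = Pow(Add(Add(-2028, 624), -14427), Rational(1, 2)) = Pow(Add(-1404, -14427), Rational(1, 2)) = Pow(-15831, Rational(1, 2)) = Mul(3, I, Pow(1759, Rational(1, 2)))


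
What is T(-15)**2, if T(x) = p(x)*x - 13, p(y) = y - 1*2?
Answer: 58564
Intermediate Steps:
p(y) = -2 + y (p(y) = y - 2 = -2 + y)
T(x) = -13 + x*(-2 + x) (T(x) = (-2 + x)*x - 13 = x*(-2 + x) - 13 = -13 + x*(-2 + x))
T(-15)**2 = (-13 - 15*(-2 - 15))**2 = (-13 - 15*(-17))**2 = (-13 + 255)**2 = 242**2 = 58564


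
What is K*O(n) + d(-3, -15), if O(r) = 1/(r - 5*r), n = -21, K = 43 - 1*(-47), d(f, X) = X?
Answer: -195/14 ≈ -13.929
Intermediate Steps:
K = 90 (K = 43 + 47 = 90)
O(r) = -1/(4*r) (O(r) = 1/(-4*r) = -1/(4*r))
K*O(n) + d(-3, -15) = 90*(-¼/(-21)) - 15 = 90*(-¼*(-1/21)) - 15 = 90*(1/84) - 15 = 15/14 - 15 = -195/14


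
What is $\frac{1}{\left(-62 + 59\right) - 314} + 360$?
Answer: $\frac{114119}{317} \approx 360.0$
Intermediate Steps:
$\frac{1}{\left(-62 + 59\right) - 314} + 360 = \frac{1}{-3 - 314} + 360 = \frac{1}{-317} + 360 = - \frac{1}{317} + 360 = \frac{114119}{317}$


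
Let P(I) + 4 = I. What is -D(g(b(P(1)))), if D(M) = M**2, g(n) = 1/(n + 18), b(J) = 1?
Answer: -1/361 ≈ -0.0027701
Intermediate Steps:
P(I) = -4 + I
g(n) = 1/(18 + n)
-D(g(b(P(1)))) = -(1/(18 + 1))**2 = -(1/19)**2 = -1*1/361 = -1/361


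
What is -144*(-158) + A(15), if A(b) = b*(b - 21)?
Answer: 22662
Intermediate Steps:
A(b) = b*(-21 + b)
-144*(-158) + A(15) = -144*(-158) + 15*(-21 + 15) = 22752 + 15*(-6) = 22752 - 90 = 22662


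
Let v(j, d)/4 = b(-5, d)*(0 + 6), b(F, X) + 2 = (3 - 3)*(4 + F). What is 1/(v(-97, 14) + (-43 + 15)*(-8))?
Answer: 1/176 ≈ 0.0056818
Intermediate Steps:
b(F, X) = -2 (b(F, X) = -2 + (3 - 3)*(4 + F) = -2 + 0*(4 + F) = -2 + 0 = -2)
v(j, d) = -48 (v(j, d) = 4*(-2*(0 + 6)) = 4*(-2*6) = 4*(-12) = -48)
1/(v(-97, 14) + (-43 + 15)*(-8)) = 1/(-48 + (-43 + 15)*(-8)) = 1/(-48 - 28*(-8)) = 1/(-48 + 224) = 1/176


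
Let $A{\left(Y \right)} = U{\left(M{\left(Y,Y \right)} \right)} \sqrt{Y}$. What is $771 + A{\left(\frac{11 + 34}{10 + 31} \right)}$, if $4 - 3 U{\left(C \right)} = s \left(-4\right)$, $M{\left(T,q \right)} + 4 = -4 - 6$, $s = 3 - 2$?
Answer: $771 + \frac{8 \sqrt{205}}{41} \approx 773.79$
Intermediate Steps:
$s = 1$ ($s = 3 - 2 = 1$)
$M{\left(T,q \right)} = -14$ ($M{\left(T,q \right)} = -4 - 10 = -14$)
$U{\left(C \right)} = \frac{8}{3}$ ($U{\left(C \right)} = \frac{4}{3} - \frac{1 \left(-4\right)}{3} = \frac{4}{3} - - \frac{4}{3} = \frac{4}{3} + \frac{4}{3} = \frac{8}{3}$)
$A{\left(Y \right)} = \frac{8 \sqrt{Y}}{3}$
$771 + A{\left(\frac{11 + 34}{10 + 31} \right)} = 771 + \frac{8 \sqrt{\frac{11 + 34}{10 + 31}}}{3} = 771 + \frac{8 \sqrt{\frac{45}{41}}}{3} = 771 + \frac{8 \frac{3 \sqrt{205}}{41}}{3} = 771 + \frac{8 \sqrt{205}}{41}$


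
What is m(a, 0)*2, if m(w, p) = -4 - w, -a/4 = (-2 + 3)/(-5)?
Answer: -48/5 ≈ -9.6000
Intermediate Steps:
a = ⅘ (a = -4*(-2 + 3)/(-5) = -4*(-1)/5 = -4*(-⅕) = ⅘ ≈ 0.80000)
m(a, 0)*2 = (-4 - 1*⅘)*2 = (-4 - ⅘)*2 = -24/5*2 = -48/5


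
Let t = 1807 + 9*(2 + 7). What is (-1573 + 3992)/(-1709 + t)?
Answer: 2419/179 ≈ 13.514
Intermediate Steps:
t = 1888 (t = 1807 + 9*9 = 1807 + 81 = 1888)
(-1573 + 3992)/(-1709 + t) = (-1573 + 3992)/(-1709 + 1888) = 2419/179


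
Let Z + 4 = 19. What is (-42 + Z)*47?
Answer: -1269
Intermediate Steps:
Z = 15 (Z = -4 + 19 = 15)
(-42 + Z)*47 = (-42 + 15)*47 = -27*47 = -1269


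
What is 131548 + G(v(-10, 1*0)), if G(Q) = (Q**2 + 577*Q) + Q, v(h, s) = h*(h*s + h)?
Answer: 199348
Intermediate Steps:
v(h, s) = h*(h + h*s)
G(Q) = Q**2 + 578*Q
131548 + G(v(-10, 1*0)) = 131548 + ((-10)**2*(1 + 1*0))*(578 + (-10)**2*(1 + 1*0)) = 131548 + (100*(1 + 0))*(578 + 100*(1 + 0)) = 131548 + (100*1)*(578 + 100*1) = 131548 + 100*(578 + 100) = 131548 + 100*678 = 131548 + 67800 = 199348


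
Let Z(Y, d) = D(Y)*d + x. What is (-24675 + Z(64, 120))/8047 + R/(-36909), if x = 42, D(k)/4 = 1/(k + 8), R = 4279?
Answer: -72566650/22846671 ≈ -3.1762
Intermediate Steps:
D(k) = 4/(8 + k) (D(k) = 4/(k + 8) = 4/(8 + k))
Z(Y, d) = 42 + 4*d/(8 + Y) (Z(Y, d) = (4/(8 + Y))*d + 42 = 4*d/(8 + Y) + 42 = 42 + 4*d/(8 + Y))
(-24675 + Z(64, 120))/8047 + R/(-36909) = (-24675 + 2*(168 + 2*120 + 21*64)/(8 + 64))/8047 + 4279/(-36909) = (-24675 + 2*(168 + 240 + 1344)/72)*(1/8047) + 4279*(-1/36909) = (-24675 + 2*(1/72)*1752)*(1/8047) - 4279/36909 = (-24675 + 146/3)*(1/8047) - 4279/36909 = -73879/3*1/8047 - 4279/36909 = -5683/1857 - 4279/36909 = -72566650/22846671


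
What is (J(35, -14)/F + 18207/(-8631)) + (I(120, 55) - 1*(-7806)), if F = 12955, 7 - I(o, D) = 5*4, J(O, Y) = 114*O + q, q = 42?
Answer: 13828097544/1774835 ≈ 7791.2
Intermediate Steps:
J(O, Y) = 42 + 114*O (J(O, Y) = 114*O + 42 = 42 + 114*O)
I(o, D) = -13 (I(o, D) = 7 - 5*4 = 7 - 1*20 = 7 - 20 = -13)
(J(35, -14)/F + 18207/(-8631)) + (I(120, 55) - 1*(-7806)) = ((42 + 114*35)/12955 + 18207/(-8631)) + (-13 - 1*(-7806)) = ((42 + 3990)*(1/12955) + 18207*(-1/8631)) + (-13 + 7806) = (4032*(1/12955) - 289/137) + 7793 = (4032/12955 - 289/137) + 7793 = -3191611/1774835 + 7793 = 13828097544/1774835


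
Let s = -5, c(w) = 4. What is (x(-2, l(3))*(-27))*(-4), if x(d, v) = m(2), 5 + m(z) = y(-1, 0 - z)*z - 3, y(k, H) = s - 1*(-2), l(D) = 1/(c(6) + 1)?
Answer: -1512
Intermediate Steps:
l(D) = ⅕ (l(D) = 1/(4 + 1) = 1/5 = ⅕)
y(k, H) = -3 (y(k, H) = -5 - 1*(-2) = -5 + 2 = -3)
m(z) = -8 - 3*z (m(z) = -5 + (-3*z - 3) = -5 + (-3 - 3*z) = -8 - 3*z)
x(d, v) = -14 (x(d, v) = -8 - 3*2 = -8 - 6 = -14)
(x(-2, l(3))*(-27))*(-4) = -14*(-27)*(-4) = 378*(-4) = -1512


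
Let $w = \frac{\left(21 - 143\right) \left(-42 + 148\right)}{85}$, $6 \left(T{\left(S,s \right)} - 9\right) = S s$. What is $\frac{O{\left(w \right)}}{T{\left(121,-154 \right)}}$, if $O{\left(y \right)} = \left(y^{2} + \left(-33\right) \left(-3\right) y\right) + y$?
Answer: $- \frac{85971936}{33560125} \approx -2.5617$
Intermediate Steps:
$T{\left(S,s \right)} = 9 + \frac{S s}{6}$
$w = - \frac{12932}{85}$ ($w = \left(-122\right) 106 \cdot \frac{1}{85} = \left(-12932\right) \frac{1}{85} = - \frac{12932}{85} \approx -152.14$)
$O{\left(y \right)} = y^{2} + 100 y$ ($O{\left(y \right)} = \left(y^{2} + 99 y\right) + y = y^{2} + 100 y$)
$\frac{O{\left(w \right)}}{T{\left(121,-154 \right)}} = \frac{\left(- \frac{12932}{85}\right) \left(100 - \frac{12932}{85}\right)}{9 + \frac{1}{6} \cdot 121 \left(-154\right)} = \frac{\left(- \frac{12932}{85}\right) \left(- \frac{4432}{85}\right)}{9 - \frac{9317}{3}} = \frac{57314624}{7225 \left(- \frac{9290}{3}\right)} = \frac{57314624}{7225} \left(- \frac{3}{9290}\right) = - \frac{85971936}{33560125}$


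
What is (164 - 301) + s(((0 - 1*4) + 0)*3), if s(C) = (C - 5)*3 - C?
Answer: -176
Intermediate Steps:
s(C) = -15 + 2*C (s(C) = (-5 + C)*3 - C = (-15 + 3*C) - C = -15 + 2*C)
(164 - 301) + s(((0 - 1*4) + 0)*3) = (164 - 301) + (-15 + 2*(((0 - 1*4) + 0)*3)) = -137 + (-15 + 2*(((0 - 4) + 0)*3)) = -137 + (-15 + 2*((-4 + 0)*3)) = -137 + (-15 + 2*(-4*3)) = -137 + (-15 + 2*(-12)) = -137 + (-15 - 24) = -137 - 39 = -176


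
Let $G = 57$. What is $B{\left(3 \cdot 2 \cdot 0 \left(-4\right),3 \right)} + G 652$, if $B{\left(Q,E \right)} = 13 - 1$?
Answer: $37176$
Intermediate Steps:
$B{\left(Q,E \right)} = 12$ ($B{\left(Q,E \right)} = 13 - 1 = 12$)
$B{\left(3 \cdot 2 \cdot 0 \left(-4\right),3 \right)} + G 652 = 12 + 57 \cdot 652 = 12 + 37164 = 37176$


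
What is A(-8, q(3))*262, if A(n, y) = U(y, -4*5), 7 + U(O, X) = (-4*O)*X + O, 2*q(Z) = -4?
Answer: -44278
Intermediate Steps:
q(Z) = -2 (q(Z) = (½)*(-4) = -2)
U(O, X) = -7 + O - 4*O*X (U(O, X) = -7 + ((-4*O)*X + O) = -7 + (-4*O*X + O) = -7 + (O - 4*O*X) = -7 + O - 4*O*X)
A(n, y) = -7 + 81*y (A(n, y) = -7 + y - 4*y*(-4*5) = -7 + y - 4*y*(-20) = -7 + y + 80*y = -7 + 81*y)
A(-8, q(3))*262 = (-7 + 81*(-2))*262 = (-7 - 162)*262 = -169*262 = -44278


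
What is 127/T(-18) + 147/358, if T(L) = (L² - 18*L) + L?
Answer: 34519/56385 ≈ 0.61220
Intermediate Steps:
T(L) = L² - 17*L
127/T(-18) + 147/358 = 127/((-18*(-17 - 18))) + 147/358 = 127/((-18*(-35))) + 147*(1/358) = 127/630 + 147/358 = 34519/56385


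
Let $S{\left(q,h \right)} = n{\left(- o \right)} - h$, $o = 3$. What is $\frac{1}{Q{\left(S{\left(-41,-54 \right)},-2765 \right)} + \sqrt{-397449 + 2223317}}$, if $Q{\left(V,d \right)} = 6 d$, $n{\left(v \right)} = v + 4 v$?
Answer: $- \frac{8295}{136701116} - \frac{\sqrt{456467}}{136701116} \approx -6.5622 \cdot 10^{-5}$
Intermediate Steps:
$n{\left(v \right)} = 5 v$
$S{\left(q,h \right)} = -15 - h$ ($S{\left(q,h \right)} = 5 \left(\left(-1\right) 3\right) - h = 5 \left(-3\right) - h = -15 - h$)
$\frac{1}{Q{\left(S{\left(-41,-54 \right)},-2765 \right)} + \sqrt{-397449 + 2223317}} = \frac{1}{6 \left(-2765\right) + \sqrt{-397449 + 2223317}} = \frac{1}{-16590 + \sqrt{1825868}} = \frac{1}{-16590 + 2 \sqrt{456467}}$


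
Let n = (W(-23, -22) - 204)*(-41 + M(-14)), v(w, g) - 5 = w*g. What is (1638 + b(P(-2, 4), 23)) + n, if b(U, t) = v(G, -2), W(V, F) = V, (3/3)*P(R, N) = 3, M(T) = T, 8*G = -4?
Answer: 14129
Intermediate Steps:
G = -½ (G = (⅛)*(-4) = -½ ≈ -0.50000)
P(R, N) = 3
v(w, g) = 5 + g*w (v(w, g) = 5 + w*g = 5 + g*w)
b(U, t) = 6 (b(U, t) = 5 - 2*(-½) = 5 + 1 = 6)
n = 12485 (n = (-23 - 204)*(-41 - 14) = -227*(-55) = 12485)
(1638 + b(P(-2, 4), 23)) + n = (1638 + 6) + 12485 = 1644 + 12485 = 14129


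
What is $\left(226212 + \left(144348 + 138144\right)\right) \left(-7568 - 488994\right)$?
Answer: $-252603075648$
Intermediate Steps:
$\left(226212 + \left(144348 + 138144\right)\right) \left(-7568 - 488994\right) = \left(226212 + 282492\right) \left(-496562\right) = 508704 \left(-496562\right) = -252603075648$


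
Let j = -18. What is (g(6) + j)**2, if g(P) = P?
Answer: 144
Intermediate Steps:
(g(6) + j)**2 = (6 - 18)**2 = (-12)**2 = 144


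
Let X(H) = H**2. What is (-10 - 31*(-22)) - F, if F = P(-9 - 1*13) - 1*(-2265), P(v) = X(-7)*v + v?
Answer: -493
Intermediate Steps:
P(v) = 50*v (P(v) = (-7)**2*v + v = 49*v + v = 50*v)
F = 1165 (F = 50*(-9 - 1*13) - 1*(-2265) = 50*(-9 - 13) + 2265 = 50*(-22) + 2265 = -1100 + 2265 = 1165)
(-10 - 31*(-22)) - F = (-10 - 31*(-22)) - 1*1165 = (-10 + 682) - 1165 = 672 - 1165 = -493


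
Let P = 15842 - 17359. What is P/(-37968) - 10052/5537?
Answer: -67411/37968 ≈ -1.7755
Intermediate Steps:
P = -1517
P/(-37968) - 10052/5537 = -1517/(-37968) - 10052/5537 = -1517*(-1/37968) - 10052*1/5537 = 1517/37968 - 1436/791 = -67411/37968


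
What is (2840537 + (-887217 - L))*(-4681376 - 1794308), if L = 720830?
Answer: -7981215773160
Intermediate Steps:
(2840537 + (-887217 - L))*(-4681376 - 1794308) = (2840537 + (-887217 - 1*720830))*(-4681376 - 1794308) = (2840537 + (-887217 - 720830))*(-6475684) = (2840537 - 1608047)*(-6475684) = 1232490*(-6475684) = -7981215773160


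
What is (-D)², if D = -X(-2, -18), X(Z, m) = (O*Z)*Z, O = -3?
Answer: 144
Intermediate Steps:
X(Z, m) = -3*Z² (X(Z, m) = (-3*Z)*Z = -3*Z²)
D = 12 (D = -(-3)*(-2)² = -(-3)*4 = -1*(-12) = 12)
(-D)² = (-1*12)² = (-12)² = 144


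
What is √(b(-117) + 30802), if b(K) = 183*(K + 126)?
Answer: √32449 ≈ 180.14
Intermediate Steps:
b(K) = 23058 + 183*K (b(K) = 183*(126 + K) = 23058 + 183*K)
√(b(-117) + 30802) = √((23058 + 183*(-117)) + 30802) = √((23058 - 21411) + 30802) = √(1647 + 30802) = √32449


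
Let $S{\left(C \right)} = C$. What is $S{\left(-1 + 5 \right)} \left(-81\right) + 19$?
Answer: $-305$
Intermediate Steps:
$S{\left(-1 + 5 \right)} \left(-81\right) + 19 = \left(-1 + 5\right) \left(-81\right) + 19 = 4 \left(-81\right) + 19 = -324 + 19 = -305$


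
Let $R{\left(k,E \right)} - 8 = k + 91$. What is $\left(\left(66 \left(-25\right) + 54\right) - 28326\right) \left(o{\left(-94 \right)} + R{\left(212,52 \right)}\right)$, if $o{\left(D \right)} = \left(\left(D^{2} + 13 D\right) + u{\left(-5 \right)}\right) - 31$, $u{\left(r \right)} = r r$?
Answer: $-236952318$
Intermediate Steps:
$u{\left(r \right)} = r^{2}$
$o{\left(D \right)} = -6 + D^{2} + 13 D$ ($o{\left(D \right)} = \left(\left(D^{2} + 13 D\right) + \left(-5\right)^{2}\right) - 31 = \left(\left(D^{2} + 13 D\right) + 25\right) - 31 = \left(25 + D^{2} + 13 D\right) - 31 = -6 + D^{2} + 13 D$)
$R{\left(k,E \right)} = 99 + k$ ($R{\left(k,E \right)} = 8 + \left(k + 91\right) = 8 + \left(91 + k\right) = 99 + k$)
$\left(\left(66 \left(-25\right) + 54\right) - 28326\right) \left(o{\left(-94 \right)} + R{\left(212,52 \right)}\right) = \left(\left(66 \left(-25\right) + 54\right) - 28326\right) \left(\left(-6 + \left(-94\right)^{2} + 13 \left(-94\right)\right) + \left(99 + 212\right)\right) = \left(\left(-1650 + 54\right) - 28326\right) \left(\left(-6 + 8836 - 1222\right) + 311\right) = \left(-1596 - 28326\right) \left(7608 + 311\right) = \left(-29922\right) 7919 = -236952318$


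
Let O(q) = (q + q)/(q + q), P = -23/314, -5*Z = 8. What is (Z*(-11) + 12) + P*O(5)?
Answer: 46357/1570 ≈ 29.527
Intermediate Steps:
Z = -8/5 (Z = -⅕*8 = -8/5 ≈ -1.6000)
P = -23/314 (P = -23*1/314 = -23/314 ≈ -0.073248)
O(q) = 1 (O(q) = (2*q)/((2*q)) = (2*q)*(1/(2*q)) = 1)
(Z*(-11) + 12) + P*O(5) = (-8/5*(-11) + 12) - 23/314*1 = (88/5 + 12) - 23/314 = 148/5 - 23/314 = 46357/1570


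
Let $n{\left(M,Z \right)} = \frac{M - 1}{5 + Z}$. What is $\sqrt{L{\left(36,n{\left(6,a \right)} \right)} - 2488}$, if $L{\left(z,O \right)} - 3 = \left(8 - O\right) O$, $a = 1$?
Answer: $\frac{i \sqrt{89245}}{6} \approx 49.79 i$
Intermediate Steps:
$n{\left(M,Z \right)} = \frac{-1 + M}{5 + Z}$
$L{\left(z,O \right)} = 3 + O \left(8 - O\right)$ ($L{\left(z,O \right)} = 3 + \left(8 - O\right) O = 3 + O \left(8 - O\right)$)
$\sqrt{L{\left(36,n{\left(6,a \right)} \right)} - 2488} = \sqrt{\left(3 - \left(\frac{-1 + 6}{5 + 1}\right)^{2} + 8 \frac{-1 + 6}{5 + 1}\right) - 2488} = \sqrt{\left(3 - \left(\frac{1}{6} \cdot 5\right)^{2} + 8 \cdot \frac{1}{6} \cdot 5\right) - 2488} = \sqrt{\left(3 - \left(\frac{5}{6}\right)^{2} + 8 \cdot \frac{5}{6}\right) - 2488} = \sqrt{\left(3 - \frac{25}{36} + \frac{20}{3}\right) - 2488} = \sqrt{\frac{323}{36} - 2488} = \sqrt{- \frac{89245}{36}} = \frac{i \sqrt{89245}}{6}$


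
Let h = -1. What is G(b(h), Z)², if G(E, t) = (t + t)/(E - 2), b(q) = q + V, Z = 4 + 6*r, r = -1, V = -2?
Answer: 16/25 ≈ 0.64000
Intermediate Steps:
Z = -2 (Z = 4 + 6*(-1) = 4 - 6 = -2)
b(q) = -2 + q (b(q) = q - 2 = -2 + q)
G(E, t) = 2*t/(-2 + E) (G(E, t) = (2*t)/(-2 + E) = 2*t/(-2 + E))
G(b(h), Z)² = (2*(-2)/(-2 + (-2 - 1)))² = (2*(-2)/(-2 - 3))² = (2*(-2)/(-5))² = (2*(-2)*(-⅕))² = (⅘)² = 16/25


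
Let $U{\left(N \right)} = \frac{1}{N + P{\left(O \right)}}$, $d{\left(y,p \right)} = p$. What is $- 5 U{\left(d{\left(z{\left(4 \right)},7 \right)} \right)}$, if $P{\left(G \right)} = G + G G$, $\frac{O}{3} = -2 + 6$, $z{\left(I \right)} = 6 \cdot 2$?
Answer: $- \frac{5}{163} \approx -0.030675$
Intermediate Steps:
$z{\left(I \right)} = 12$
$O = 12$ ($O = 3 \left(-2 + 6\right) = 3 \cdot 4 = 12$)
$P{\left(G \right)} = G + G^{2}$
$U{\left(N \right)} = \frac{1}{156 + N}$ ($U{\left(N \right)} = \frac{1}{N + 12 \left(1 + 12\right)} = \frac{1}{N + 12 \cdot 13} = \frac{1}{N + 156} = \frac{1}{156 + N}$)
$- 5 U{\left(d{\left(z{\left(4 \right)},7 \right)} \right)} = - \frac{5}{156 + 7} = - \frac{5}{163}$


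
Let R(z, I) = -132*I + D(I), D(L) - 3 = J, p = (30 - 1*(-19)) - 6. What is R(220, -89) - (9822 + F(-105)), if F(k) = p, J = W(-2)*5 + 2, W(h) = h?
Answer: 1878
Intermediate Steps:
J = -8 (J = -2*5 + 2 = -10 + 2 = -8)
p = 43 (p = (30 + 19) - 6 = 49 - 6 = 43)
D(L) = -5 (D(L) = 3 - 8 = -5)
F(k) = 43
R(z, I) = -5 - 132*I (R(z, I) = -132*I - 5 = -5 - 132*I)
R(220, -89) - (9822 + F(-105)) = (-5 - 132*(-89)) - (9822 + 43) = (-5 + 11748) - 1*9865 = 11743 - 9865 = 1878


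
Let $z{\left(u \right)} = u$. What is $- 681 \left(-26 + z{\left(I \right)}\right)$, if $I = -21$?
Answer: $32007$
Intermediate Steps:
$- 681 \left(-26 + z{\left(I \right)}\right) = - 681 \left(-26 - 21\right) = \left(-681\right) \left(-47\right) = 32007$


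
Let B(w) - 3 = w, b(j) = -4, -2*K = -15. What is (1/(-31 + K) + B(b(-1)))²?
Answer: 2401/2209 ≈ 1.0869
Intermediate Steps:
K = 15/2 (K = -½*(-15) = 15/2 ≈ 7.5000)
B(w) = 3 + w
(1/(-31 + K) + B(b(-1)))² = (1/(-31 + 15/2) + (3 - 4))² = (1/(-47/2) - 1)² = (-2/47 - 1)² = (-49/47)² = 2401/2209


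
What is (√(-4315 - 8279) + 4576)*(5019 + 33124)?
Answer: 174542368 + 38143*I*√12594 ≈ 1.7454e+8 + 4.2805e+6*I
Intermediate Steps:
(√(-4315 - 8279) + 4576)*(5019 + 33124) = (√(-12594) + 4576)*38143 = (I*√12594 + 4576)*38143 = (4576 + I*√12594)*38143 = 174542368 + 38143*I*√12594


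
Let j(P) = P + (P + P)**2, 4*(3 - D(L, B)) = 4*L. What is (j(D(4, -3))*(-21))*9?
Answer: -567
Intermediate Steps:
D(L, B) = 3 - L
j(P) = P + 4*P**2 (j(P) = P + (2*P)**2 = P + 4*P**2)
(j(D(4, -3))*(-21))*9 = (((3 - 1*4)*(1 + 4*(3 - 1*4)))*(-21))*9 = (((3 - 4)*(1 + 4*(3 - 4)))*(-21))*9 = (-(1 + 4*(-1))*(-21))*9 = (-(1 - 4)*(-21))*9 = (-1*(-3)*(-21))*9 = (3*(-21))*9 = -63*9 = -567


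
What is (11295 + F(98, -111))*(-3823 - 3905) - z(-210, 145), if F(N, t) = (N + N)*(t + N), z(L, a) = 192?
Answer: -67597008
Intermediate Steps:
F(N, t) = 2*N*(N + t) (F(N, t) = (2*N)*(N + t) = 2*N*(N + t))
(11295 + F(98, -111))*(-3823 - 3905) - z(-210, 145) = (11295 + 2*98*(98 - 111))*(-3823 - 3905) - 1*192 = (11295 + 2*98*(-13))*(-7728) - 192 = (11295 - 2548)*(-7728) - 192 = 8747*(-7728) - 192 = -67596816 - 192 = -67597008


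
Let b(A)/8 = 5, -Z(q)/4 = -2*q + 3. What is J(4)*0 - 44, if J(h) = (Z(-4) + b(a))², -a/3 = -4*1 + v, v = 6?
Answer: -44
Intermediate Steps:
a = -6 (a = -3*(-4*1 + 6) = -3*(-4 + 6) = -3*2 = -6)
Z(q) = -12 + 8*q (Z(q) = -4*(-2*q + 3) = -4*(3 - 2*q) = -12 + 8*q)
b(A) = 40 (b(A) = 8*5 = 40)
J(h) = 16 (J(h) = ((-12 + 8*(-4)) + 40)² = ((-12 - 32) + 40)² = (-44 + 40)² = (-4)² = 16)
J(4)*0 - 44 = 16*0 - 44 = 0 - 44 = -44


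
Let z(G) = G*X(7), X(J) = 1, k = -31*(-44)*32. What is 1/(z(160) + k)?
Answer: 1/43808 ≈ 2.2827e-5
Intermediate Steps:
k = 43648 (k = 1364*32 = 43648)
z(G) = G (z(G) = G*1 = G)
1/(z(160) + k) = 1/(160 + 43648) = 1/43808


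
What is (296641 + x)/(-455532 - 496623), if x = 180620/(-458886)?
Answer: -68062110653/218465299665 ≈ -0.31155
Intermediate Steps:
x = -90310/229443 (x = 180620*(-1/458886) = -90310/229443 ≈ -0.39361)
(296641 + x)/(-455532 - 496623) = (296641 - 90310/229443)/(-455532 - 496623) = (68062110653/229443)/(-952155) = (68062110653/229443)*(-1/952155) = -68062110653/218465299665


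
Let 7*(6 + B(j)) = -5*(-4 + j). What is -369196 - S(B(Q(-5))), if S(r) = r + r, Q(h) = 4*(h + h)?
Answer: -2584728/7 ≈ -3.6925e+5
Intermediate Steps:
Q(h) = 8*h (Q(h) = 4*(2*h) = 8*h)
B(j) = -22/7 - 5*j/7 (B(j) = -6 + (-5*(-4 + j))/7 = -6 + (20 - 5*j)/7 = -6 + (20/7 - 5*j/7) = -22/7 - 5*j/7)
S(r) = 2*r
-369196 - S(B(Q(-5))) = -369196 - 2*(-22/7 - 40*(-5)/7) = -369196 - 2*(-22/7 - 5/7*(-40)) = -369196 - 2*(-22/7 + 200/7) = -369196 - 2*178/7 = -369196 - 1*356/7 = -369196 - 356/7 = -2584728/7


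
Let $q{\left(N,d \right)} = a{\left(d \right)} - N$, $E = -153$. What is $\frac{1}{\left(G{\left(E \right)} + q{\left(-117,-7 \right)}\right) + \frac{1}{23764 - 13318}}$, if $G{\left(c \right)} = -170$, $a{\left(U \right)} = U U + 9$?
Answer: $\frac{10446}{52231} \approx 0.2$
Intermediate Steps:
$a{\left(U \right)} = 9 + U^{2}$ ($a{\left(U \right)} = U^{2} + 9 = 9 + U^{2}$)
$q{\left(N,d \right)} = 9 + d^{2} - N$ ($q{\left(N,d \right)} = \left(9 + d^{2}\right) - N = 9 + d^{2} - N$)
$\frac{1}{\left(G{\left(E \right)} + q{\left(-117,-7 \right)}\right) + \frac{1}{23764 - 13318}} = \frac{1}{\left(-170 + \left(9 + \left(-7\right)^{2} - -117\right)\right) + \frac{1}{23764 - 13318}} = \frac{1}{\left(-170 + \left(9 + 49 + 117\right)\right) + \frac{1}{10446}} = \frac{1}{\left(-170 + 175\right) + \frac{1}{10446}} = \frac{1}{5 + \frac{1}{10446}} = \frac{1}{\frac{52231}{10446}} = \frac{10446}{52231}$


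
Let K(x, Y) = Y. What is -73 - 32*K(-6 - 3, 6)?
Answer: -265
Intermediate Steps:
-73 - 32*K(-6 - 3, 6) = -73 - 32*6 = -73 - 192 = -265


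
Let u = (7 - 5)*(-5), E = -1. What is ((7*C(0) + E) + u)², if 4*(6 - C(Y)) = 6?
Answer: 1681/4 ≈ 420.25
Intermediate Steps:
C(Y) = 9/2 (C(Y) = 6 - ¼*6 = 6 - 3/2 = 9/2)
u = -10 (u = 2*(-5) = -10)
((7*C(0) + E) + u)² = ((7*(9/2) - 1) - 10)² = ((63/2 - 1) - 10)² = (61/2 - 10)² = (41/2)² = 1681/4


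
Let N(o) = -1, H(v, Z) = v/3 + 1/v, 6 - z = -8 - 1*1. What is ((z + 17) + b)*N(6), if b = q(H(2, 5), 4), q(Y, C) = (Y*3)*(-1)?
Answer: -57/2 ≈ -28.500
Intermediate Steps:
z = 15 (z = 6 - (-8 - 1*1) = 6 - (-8 - 1) = 6 - 1*(-9) = 6 + 9 = 15)
H(v, Z) = 1/v + v/3 (H(v, Z) = v*(⅓) + 1/v = v/3 + 1/v = 1/v + v/3)
q(Y, C) = -3*Y (q(Y, C) = (3*Y)*(-1) = -3*Y)
b = -7/2 (b = -3*(1/2 + (⅓)*2) = -3*(½ + ⅔) = -3*7/6 = -7/2 ≈ -3.5000)
((z + 17) + b)*N(6) = ((15 + 17) - 7/2)*(-1) = (32 - 7/2)*(-1) = (57/2)*(-1) = -57/2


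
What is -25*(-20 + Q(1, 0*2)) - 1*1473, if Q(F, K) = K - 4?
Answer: -873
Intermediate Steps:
Q(F, K) = -4 + K
-25*(-20 + Q(1, 0*2)) - 1*1473 = -25*(-20 + (-4 + 0*2)) - 1*1473 = -25*(-20 + (-4 + 0)) - 1473 = -25*(-20 - 4) - 1473 = -25*(-24) - 1473 = 600 - 1473 = -873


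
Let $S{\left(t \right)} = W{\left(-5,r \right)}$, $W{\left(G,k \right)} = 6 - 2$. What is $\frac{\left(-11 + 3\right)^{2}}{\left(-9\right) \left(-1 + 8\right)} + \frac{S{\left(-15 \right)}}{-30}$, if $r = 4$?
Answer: $- \frac{362}{315} \approx -1.1492$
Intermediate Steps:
$W{\left(G,k \right)} = 4$
$S{\left(t \right)} = 4$
$\frac{\left(-11 + 3\right)^{2}}{\left(-9\right) \left(-1 + 8\right)} + \frac{S{\left(-15 \right)}}{-30} = \frac{\left(-11 + 3\right)^{2}}{\left(-9\right) \left(-1 + 8\right)} + \frac{4}{-30} = \frac{\left(-8\right)^{2}}{\left(-9\right) 7} + 4 \left(- \frac{1}{30}\right) = \frac{64}{-63} - \frac{2}{15} = 64 \left(- \frac{1}{63}\right) - \frac{2}{15} = - \frac{64}{63} - \frac{2}{15} = - \frac{362}{315}$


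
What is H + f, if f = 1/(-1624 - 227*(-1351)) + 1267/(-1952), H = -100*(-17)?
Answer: 8295157812185/4881368352 ≈ 1699.4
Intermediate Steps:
H = 1700 (H = -1*(-1700) = 1700)
f = -3168386215/4881368352 (f = -1/1351/(-1851) + 1267*(-1/1952) = -1/1851*(-1/1351) - 1267/1952 = 1/2500701 - 1267/1952 = -3168386215/4881368352 ≈ -0.64908)
H + f = 1700 - 3168386215/4881368352 = 8295157812185/4881368352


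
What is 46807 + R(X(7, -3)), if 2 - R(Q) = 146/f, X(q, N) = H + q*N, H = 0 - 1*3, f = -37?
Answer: 1732079/37 ≈ 46813.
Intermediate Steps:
H = -3 (H = 0 - 3 = -3)
X(q, N) = -3 + N*q (X(q, N) = -3 + q*N = -3 + N*q)
R(Q) = 220/37 (R(Q) = 2 - 146/(-37) = 2 - 146*(-1)/37 = 2 - 1*(-146/37) = 2 + 146/37 = 220/37)
46807 + R(X(7, -3)) = 46807 + 220/37 = 1732079/37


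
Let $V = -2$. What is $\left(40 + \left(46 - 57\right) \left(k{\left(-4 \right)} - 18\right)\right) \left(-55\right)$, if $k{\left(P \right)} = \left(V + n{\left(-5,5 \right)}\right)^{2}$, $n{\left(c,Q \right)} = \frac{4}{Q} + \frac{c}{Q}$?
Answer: $- \frac{50809}{5} \approx -10162.0$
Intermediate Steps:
$k{\left(P \right)} = \frac{121}{25}$ ($k{\left(P \right)} = \left(-2 + \frac{4 - 5}{5}\right)^{2} = \left(-2 + \frac{1}{5} \left(-1\right)\right)^{2} = \left(-2 - \frac{1}{5}\right)^{2} = \left(- \frac{11}{5}\right)^{2} = \frac{121}{25}$)
$\left(40 + \left(46 - 57\right) \left(k{\left(-4 \right)} - 18\right)\right) \left(-55\right) = \left(40 + \left(46 - 57\right) \left(\frac{121}{25} - 18\right)\right) \left(-55\right) = \left(40 - - \frac{3619}{25}\right) \left(-55\right) = \left(40 + \frac{3619}{25}\right) \left(-55\right) = \frac{4619}{25} \left(-55\right) = - \frac{50809}{5}$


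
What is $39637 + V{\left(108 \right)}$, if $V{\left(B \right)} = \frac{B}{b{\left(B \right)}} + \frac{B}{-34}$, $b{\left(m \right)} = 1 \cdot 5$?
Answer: $\frac{3370711}{85} \approx 39655.0$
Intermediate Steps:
$b{\left(m \right)} = 5$
$V{\left(B \right)} = \frac{29 B}{170}$ ($V{\left(B \right)} = \frac{B}{5} + \frac{B}{-34} = B \frac{1}{5} + B \left(- \frac{1}{34}\right) = \frac{B}{5} - \frac{B}{34} = \frac{29 B}{170}$)
$39637 + V{\left(108 \right)} = 39637 + \frac{29}{170} \cdot 108 = 39637 + \frac{1566}{85} = \frac{3370711}{85}$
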